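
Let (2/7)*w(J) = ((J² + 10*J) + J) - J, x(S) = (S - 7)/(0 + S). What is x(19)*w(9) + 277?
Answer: 655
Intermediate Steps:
x(S) = (-7 + S)/S
w(J) = 35*J + 7*J²/2 (w(J) = 7*(((J² + 10*J) + J) - J)/2 = 7*((J² + 11*J) - J)/2 = 7*(J² + 10*J)/2 = 35*J + 7*J²/2)
x(19)*w(9) + 277 = ((-7 + 19)/19)*((7/2)*9*(10 + 9)) + 277 = ((1/19)*12)*((7/2)*9*19) + 277 = (12/19)*(1197/2) + 277 = 378 + 277 = 655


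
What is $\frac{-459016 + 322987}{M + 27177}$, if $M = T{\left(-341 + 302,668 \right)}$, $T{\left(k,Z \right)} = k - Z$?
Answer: $- \frac{136029}{26470} \approx -5.139$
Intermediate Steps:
$M = -707$ ($M = \left(-341 + 302\right) - 668 = -39 - 668 = -707$)
$\frac{-459016 + 322987}{M + 27177} = \frac{-459016 + 322987}{-707 + 27177} = - \frac{136029}{26470}$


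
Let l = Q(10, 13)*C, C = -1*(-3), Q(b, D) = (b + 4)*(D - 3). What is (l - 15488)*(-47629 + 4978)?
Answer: 642665268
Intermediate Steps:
Q(b, D) = (-3 + D)*(4 + b) (Q(b, D) = (4 + b)*(-3 + D) = (-3 + D)*(4 + b))
C = 3
l = 420 (l = (-12 - 3*10 + 4*13 + 13*10)*3 = (-12 - 30 + 52 + 130)*3 = 140*3 = 420)
(l - 15488)*(-47629 + 4978) = (420 - 15488)*(-47629 + 4978) = -15068*(-42651) = 642665268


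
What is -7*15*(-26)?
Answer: 2730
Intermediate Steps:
-7*15*(-26) = -105*(-26) = 2730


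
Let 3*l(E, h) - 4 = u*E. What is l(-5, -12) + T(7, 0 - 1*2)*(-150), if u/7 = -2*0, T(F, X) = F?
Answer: -3146/3 ≈ -1048.7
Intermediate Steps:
u = 0 (u = 7*(-2*0) = 7*0 = 0)
l(E, h) = 4/3 (l(E, h) = 4/3 + (0*E)/3 = 4/3 + (⅓)*0 = 4/3 + 0 = 4/3)
l(-5, -12) + T(7, 0 - 1*2)*(-150) = 4/3 + 7*(-150) = 4/3 - 1050 = -3146/3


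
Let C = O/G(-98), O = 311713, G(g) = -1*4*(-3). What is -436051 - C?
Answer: -5544325/12 ≈ -4.6203e+5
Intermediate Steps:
G(g) = 12 (G(g) = -4*(-3) = 12)
C = 311713/12 ≈ 25976.
-436051 - C = -436051 - 1*311713/12 = -436051 - 311713/12 = -5544325/12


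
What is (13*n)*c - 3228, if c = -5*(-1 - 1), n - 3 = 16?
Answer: -758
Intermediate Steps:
n = 19 (n = 3 + 16 = 19)
c = 10 (c = -5*(-2) = 10)
(13*n)*c - 3228 = (13*19)*10 - 3228 = 247*10 - 3228 = 2470 - 3228 = -758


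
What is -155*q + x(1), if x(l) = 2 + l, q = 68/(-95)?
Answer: 2165/19 ≈ 113.95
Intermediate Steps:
q = -68/95 (q = 68*(-1/95) = -68/95 ≈ -0.71579)
-155*q + x(1) = -155*(-68/95) + (2 + 1) = 2108/19 + 3 = 2165/19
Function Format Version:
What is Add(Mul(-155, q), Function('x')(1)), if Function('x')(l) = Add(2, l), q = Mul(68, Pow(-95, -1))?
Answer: Rational(2165, 19) ≈ 113.95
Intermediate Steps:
q = Rational(-68, 95) (q = Mul(68, Rational(-1, 95)) = Rational(-68, 95) ≈ -0.71579)
Add(Mul(-155, q), Function('x')(1)) = Add(Mul(-155, Rational(-68, 95)), Add(2, 1)) = Add(Rational(2108, 19), 3) = Rational(2165, 19)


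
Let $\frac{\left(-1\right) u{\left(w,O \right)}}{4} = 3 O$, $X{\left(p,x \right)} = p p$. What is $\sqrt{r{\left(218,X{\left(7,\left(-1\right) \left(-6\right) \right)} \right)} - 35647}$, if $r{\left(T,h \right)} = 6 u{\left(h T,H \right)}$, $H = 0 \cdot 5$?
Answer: $i \sqrt{35647} \approx 188.8 i$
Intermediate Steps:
$H = 0$
$X{\left(p,x \right)} = p^{2}$
$u{\left(w,O \right)} = - 12 O$ ($u{\left(w,O \right)} = - 4 \cdot 3 O = - 12 O$)
$r{\left(T,h \right)} = 0$ ($r{\left(T,h \right)} = 6 \left(\left(-12\right) 0\right) = 6 \cdot 0 = 0$)
$\sqrt{r{\left(218,X{\left(7,\left(-1\right) \left(-6\right) \right)} \right)} - 35647} = \sqrt{0 - 35647} = \sqrt{-35647} = i \sqrt{35647}$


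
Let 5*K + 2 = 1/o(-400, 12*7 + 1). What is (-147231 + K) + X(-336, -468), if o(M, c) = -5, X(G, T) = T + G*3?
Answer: -3717686/25 ≈ -1.4871e+5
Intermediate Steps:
X(G, T) = T + 3*G
K = -11/25 (K = -2/5 + (1/5)/(-5) = -2/5 + (1/5)*(-1/5) = -2/5 - 1/25 = -11/25 ≈ -0.44000)
(-147231 + K) + X(-336, -468) = (-147231 - 11/25) + (-468 + 3*(-336)) = -3680786/25 + (-468 - 1008) = -3680786/25 - 1476 = -3717686/25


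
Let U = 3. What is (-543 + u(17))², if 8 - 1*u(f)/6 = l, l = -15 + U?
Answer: 178929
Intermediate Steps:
l = -12 (l = -15 + 3 = -12)
u(f) = 120 (u(f) = 48 - 6*(-12) = 48 + 72 = 120)
(-543 + u(17))² = (-543 + 120)² = (-423)² = 178929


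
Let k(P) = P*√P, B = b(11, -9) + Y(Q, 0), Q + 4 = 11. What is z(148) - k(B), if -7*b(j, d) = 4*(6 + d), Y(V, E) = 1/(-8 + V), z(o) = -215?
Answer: -215 - 5*√35/49 ≈ -215.60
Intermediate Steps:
Q = 7 (Q = -4 + 11 = 7)
b(j, d) = -24/7 - 4*d/7 (b(j, d) = -4*(6 + d)/7 = -(24 + 4*d)/7 = -24/7 - 4*d/7)
B = 5/7 (B = (-24/7 - 4/7*(-9)) + 1/(-8 + 7) = (-24/7 + 36/7) + 1/(-1) = 12/7 - 1 = 5/7 ≈ 0.71429)
k(P) = P^(3/2)
z(148) - k(B) = -215 - (5/7)^(3/2) = -215 - 5*√35/49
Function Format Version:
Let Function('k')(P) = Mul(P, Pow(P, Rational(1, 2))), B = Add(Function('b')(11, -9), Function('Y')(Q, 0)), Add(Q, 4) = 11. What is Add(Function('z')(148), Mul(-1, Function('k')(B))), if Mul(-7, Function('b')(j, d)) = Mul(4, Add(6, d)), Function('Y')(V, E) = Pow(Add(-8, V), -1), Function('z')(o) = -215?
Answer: Add(-215, Mul(Rational(-5, 49), Pow(35, Rational(1, 2)))) ≈ -215.60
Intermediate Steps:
Q = 7 (Q = Add(-4, 11) = 7)
Function('b')(j, d) = Add(Rational(-24, 7), Mul(Rational(-4, 7), d)) (Function('b')(j, d) = Mul(Rational(-1, 7), Mul(4, Add(6, d))) = Mul(Rational(-1, 7), Add(24, Mul(4, d))) = Add(Rational(-24, 7), Mul(Rational(-4, 7), d)))
B = Rational(5, 7) (B = Add(Add(Rational(-24, 7), Mul(Rational(-4, 7), -9)), Pow(Add(-8, 7), -1)) = Add(Add(Rational(-24, 7), Rational(36, 7)), Pow(-1, -1)) = Add(Rational(12, 7), -1) = Rational(5, 7) ≈ 0.71429)
Function('k')(P) = Pow(P, Rational(3, 2))
Add(Function('z')(148), Mul(-1, Function('k')(B))) = Add(-215, Mul(-1, Pow(Rational(5, 7), Rational(3, 2)))) = Add(-215, Mul(-1, Mul(Rational(5, 49), Pow(35, Rational(1, 2))))) = Add(-215, Mul(Rational(-5, 49), Pow(35, Rational(1, 2))))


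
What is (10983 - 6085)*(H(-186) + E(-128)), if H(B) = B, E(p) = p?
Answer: -1537972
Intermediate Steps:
(10983 - 6085)*(H(-186) + E(-128)) = (10983 - 6085)*(-186 - 128) = 4898*(-314) = -1537972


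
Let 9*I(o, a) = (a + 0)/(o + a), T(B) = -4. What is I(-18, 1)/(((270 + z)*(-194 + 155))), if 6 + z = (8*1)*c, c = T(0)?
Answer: 1/1384344 ≈ 7.2236e-7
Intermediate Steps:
c = -4
I(o, a) = a/(9*(a + o)) (I(o, a) = ((a + 0)/(o + a))/9 = (a/(a + o))/9 = a/(9*(a + o)))
z = -38 (z = -6 + (8*1)*(-4) = -6 + 8*(-4) = -6 - 32 = -38)
I(-18, 1)/(((270 + z)*(-194 + 155))) = ((1/9)*1/(1 - 18))/(((270 - 38)*(-194 + 155))) = ((1/9)*1/(-17))/((232*(-39))) = ((1/9)*1*(-1/17))/(-9048) = -1/153*(-1/9048) = 1/1384344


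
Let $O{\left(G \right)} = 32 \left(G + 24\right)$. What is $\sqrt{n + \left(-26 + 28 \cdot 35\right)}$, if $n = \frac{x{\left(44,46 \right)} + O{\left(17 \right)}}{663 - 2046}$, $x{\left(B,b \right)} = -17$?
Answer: $\frac{\sqrt{1822914321}}{1383} \approx 30.872$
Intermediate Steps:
$O{\left(G \right)} = 768 + 32 G$ ($O{\left(G \right)} = 32 \left(24 + G\right) = 768 + 32 G$)
$n = - \frac{1295}{1383}$ ($n = \frac{-17 + \left(768 + 32 \cdot 17\right)}{663 - 2046} = \frac{-17 + \left(768 + 544\right)}{-1383} = \left(-17 + 1312\right) \left(- \frac{1}{1383}\right) = 1295 \left(- \frac{1}{1383}\right) = - \frac{1295}{1383} \approx -0.93637$)
$\sqrt{n + \left(-26 + 28 \cdot 35\right)} = \sqrt{- \frac{1295}{1383} + \left(-26 + 28 \cdot 35\right)} = \sqrt{- \frac{1295}{1383} + \left(-26 + 980\right)} = \sqrt{- \frac{1295}{1383} + 954} = \sqrt{\frac{1318087}{1383}} = \frac{\sqrt{1822914321}}{1383}$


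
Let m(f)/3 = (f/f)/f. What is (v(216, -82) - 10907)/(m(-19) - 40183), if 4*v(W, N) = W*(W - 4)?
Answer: -10279/763480 ≈ -0.013463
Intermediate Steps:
v(W, N) = W*(-4 + W)/4 (v(W, N) = (W*(W - 4))/4 = (W*(-4 + W))/4 = W*(-4 + W)/4)
m(f) = 3/f (m(f) = 3*((f/f)/f) = 3*(1/f) = 3/f)
(v(216, -82) - 10907)/(m(-19) - 40183) = ((1/4)*216*(-4 + 216) - 10907)/(3/(-19) - 40183) = ((1/4)*216*212 - 10907)/(3*(-1/19) - 40183) = (11448 - 10907)/(-3/19 - 40183) = 541/(-763480/19) = 541*(-19/763480) = -10279/763480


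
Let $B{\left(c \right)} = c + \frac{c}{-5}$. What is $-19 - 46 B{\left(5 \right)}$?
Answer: $-203$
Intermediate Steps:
$B{\left(c \right)} = \frac{4 c}{5}$ ($B{\left(c \right)} = c + c \left(- \frac{1}{5}\right) = c - \frac{c}{5} = \frac{4 c}{5}$)
$-19 - 46 B{\left(5 \right)} = -19 - 46 \cdot \frac{4}{5} \cdot 5 = -19 - 184 = -203$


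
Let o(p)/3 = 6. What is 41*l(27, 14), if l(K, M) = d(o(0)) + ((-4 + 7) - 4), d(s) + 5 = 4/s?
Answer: -2132/9 ≈ -236.89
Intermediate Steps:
o(p) = 18 (o(p) = 3*6 = 18)
d(s) = -5 + 4/s
l(K, M) = -52/9 (l(K, M) = (-5 + 4/18) + ((-4 + 7) - 4) = (-5 + 4*(1/18)) + (3 - 4) = (-5 + 2/9) - 1 = -43/9 - 1 = -52/9)
41*l(27, 14) = 41*(-52/9) = -2132/9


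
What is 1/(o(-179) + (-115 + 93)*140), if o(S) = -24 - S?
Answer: -1/2925 ≈ -0.00034188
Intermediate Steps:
1/(o(-179) + (-115 + 93)*140) = 1/((-24 - 1*(-179)) + (-115 + 93)*140) = 1/((-24 + 179) - 22*140) = 1/(155 - 3080) = 1/(-2925) = -1/2925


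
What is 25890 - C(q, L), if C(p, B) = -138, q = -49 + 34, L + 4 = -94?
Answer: 26028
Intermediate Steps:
L = -98 (L = -4 - 94 = -98)
q = -15
25890 - C(q, L) = 25890 - 1*(-138) = 25890 + 138 = 26028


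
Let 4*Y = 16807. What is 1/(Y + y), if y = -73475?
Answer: -4/277093 ≈ -1.4436e-5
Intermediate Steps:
Y = 16807/4 (Y = (¼)*16807 = 16807/4 ≈ 4201.8)
1/(Y + y) = 1/(16807/4 - 73475) = 1/(-277093/4) = -4/277093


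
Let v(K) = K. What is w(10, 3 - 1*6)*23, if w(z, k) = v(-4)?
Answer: -92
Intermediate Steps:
w(z, k) = -4
w(10, 3 - 1*6)*23 = -4*23 = -92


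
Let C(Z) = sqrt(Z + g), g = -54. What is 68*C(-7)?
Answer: 68*I*sqrt(61) ≈ 531.1*I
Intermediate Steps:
C(Z) = sqrt(-54 + Z) (C(Z) = sqrt(Z - 54) = sqrt(-54 + Z))
68*C(-7) = 68*sqrt(-54 - 7) = 68*sqrt(-61) = 68*(I*sqrt(61)) = 68*I*sqrt(61)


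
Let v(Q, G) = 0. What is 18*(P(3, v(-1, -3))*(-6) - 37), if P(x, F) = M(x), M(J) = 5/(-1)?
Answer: -126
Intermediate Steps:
M(J) = -5 (M(J) = 5*(-1) = -5)
P(x, F) = -5
18*(P(3, v(-1, -3))*(-6) - 37) = 18*(-5*(-6) - 37) = 18*(30 - 37) = 18*(-7) = -126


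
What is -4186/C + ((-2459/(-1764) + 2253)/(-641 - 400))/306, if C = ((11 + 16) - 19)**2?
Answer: -147026956553/2247660576 ≈ -65.413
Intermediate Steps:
C = 64 (C = (27 - 19)**2 = 8**2 = 64)
-4186/C + ((-2459/(-1764) + 2253)/(-641 - 400))/306 = -4186/64 + ((-2459/(-1764) + 2253)/(-641 - 400))/306 = -4186*1/64 + ((-2459*(-1/1764) + 2253)/(-1041))*(1/306) = -2093/32 + ((2459/1764 + 2253)*(-1/1041))*(1/306) = -2093/32 + ((3976751/1764)*(-1/1041))*(1/306) = -2093/32 - 3976751/1836324*1/306 = -2093/32 - 3976751/561915144 = -147026956553/2247660576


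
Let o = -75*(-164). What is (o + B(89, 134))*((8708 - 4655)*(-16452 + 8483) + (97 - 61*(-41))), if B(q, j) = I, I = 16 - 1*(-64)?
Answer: -399821496420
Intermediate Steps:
o = 12300
I = 80 (I = 16 + 64 = 80)
B(q, j) = 80
(o + B(89, 134))*((8708 - 4655)*(-16452 + 8483) + (97 - 61*(-41))) = (12300 + 80)*((8708 - 4655)*(-16452 + 8483) + (97 - 61*(-41))) = 12380*(4053*(-7969) + (97 + 2501)) = 12380*(-32298357 + 2598) = 12380*(-32295759) = -399821496420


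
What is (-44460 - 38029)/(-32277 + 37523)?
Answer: -82489/5246 ≈ -15.724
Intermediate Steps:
(-44460 - 38029)/(-32277 + 37523) = -82489/5246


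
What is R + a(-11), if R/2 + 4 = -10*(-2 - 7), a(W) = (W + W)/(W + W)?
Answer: 173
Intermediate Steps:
a(W) = 1 (a(W) = (2*W)/((2*W)) = (2*W)*(1/(2*W)) = 1)
R = 172 (R = -8 + 2*(-10*(-2 - 7)) = -8 + 2*(-10*(-9)) = -8 + 2*90 = -8 + 180 = 172)
R + a(-11) = 172 + 1 = 173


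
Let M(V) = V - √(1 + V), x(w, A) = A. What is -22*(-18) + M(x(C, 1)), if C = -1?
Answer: 397 - √2 ≈ 395.59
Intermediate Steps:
-22*(-18) + M(x(C, 1)) = -22*(-18) + (1 - √(1 + 1)) = 396 + (1 - √2) = 397 - √2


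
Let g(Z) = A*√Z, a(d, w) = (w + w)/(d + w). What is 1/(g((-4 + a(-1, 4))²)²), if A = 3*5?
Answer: 1/400 ≈ 0.0025000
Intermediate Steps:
a(d, w) = 2*w/(d + w) (a(d, w) = (2*w)/(d + w) = 2*w/(d + w))
A = 15
g(Z) = 15*√Z
1/(g((-4 + a(-1, 4))²)²) = 1/((15*√((-4 + 2*4/(-1 + 4))²))²) = 1/((15*√((-4 + 2*4/3)²))²) = 1/((15*√((-4 + 2*4*(⅓))²))²) = 1/((15*√((-4 + 8/3)²))²) = 1/((15*√((-4/3)²))²) = 1/((15*√(16/9))²) = 1/((15*(4/3))²) = 1/(20²) = 1/400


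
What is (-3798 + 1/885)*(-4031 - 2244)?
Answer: 4218342395/177 ≈ 2.3832e+7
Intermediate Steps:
(-3798 + 1/885)*(-4031 - 2244) = (-3798 + 1/885)*(-6275) = -3361229/885*(-6275) = 4218342395/177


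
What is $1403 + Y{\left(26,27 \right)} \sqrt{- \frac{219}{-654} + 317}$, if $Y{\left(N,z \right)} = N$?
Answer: $1403 + \frac{13 \sqrt{15081022}}{109} \approx 1866.2$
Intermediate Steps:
$1403 + Y{\left(26,27 \right)} \sqrt{- \frac{219}{-654} + 317} = 1403 + 26 \sqrt{- \frac{219}{-654} + 317} = 1403 + 26 \sqrt{\left(-219\right) \left(- \frac{1}{654}\right) + 317} = 1403 + 26 \sqrt{\frac{73}{218} + 317} = 1403 + 26 \sqrt{\frac{69179}{218}} = 1403 + 26 \frac{\sqrt{15081022}}{218} = 1403 + \frac{13 \sqrt{15081022}}{109}$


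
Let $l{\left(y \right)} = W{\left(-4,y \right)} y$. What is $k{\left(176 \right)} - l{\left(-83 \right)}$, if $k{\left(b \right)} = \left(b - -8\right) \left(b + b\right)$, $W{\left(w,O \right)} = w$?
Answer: $64436$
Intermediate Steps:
$k{\left(b \right)} = 2 b \left(8 + b\right)$ ($k{\left(b \right)} = \left(b + 8\right) 2 b = \left(8 + b\right) 2 b = 2 b \left(8 + b\right)$)
$l{\left(y \right)} = - 4 y$
$k{\left(176 \right)} - l{\left(-83 \right)} = 2 \cdot 176 \left(8 + 176\right) - \left(-4\right) \left(-83\right) = 2 \cdot 176 \cdot 184 - 332 = 64768 - 332 = 64436$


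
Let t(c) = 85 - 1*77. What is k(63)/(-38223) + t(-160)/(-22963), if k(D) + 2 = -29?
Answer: 13099/28313379 ≈ 0.00046264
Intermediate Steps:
k(D) = -31 (k(D) = -2 - 29 = -31)
t(c) = 8 (t(c) = 85 - 77 = 8)
k(63)/(-38223) + t(-160)/(-22963) = -31/(-38223) + 8/(-22963) = -31*(-1/38223) + 8*(-1/22963) = 1/1233 - 8/22963 = 13099/28313379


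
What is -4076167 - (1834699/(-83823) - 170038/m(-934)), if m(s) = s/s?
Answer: -327421616468/83823 ≈ -3.9061e+6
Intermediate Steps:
m(s) = 1
-4076167 - (1834699/(-83823) - 170038/m(-934)) = -4076167 - (1834699/(-83823) - 170038/1) = -4076167 - (1834699*(-1/83823) - 170038*1) = -4076167 - (-1834699/83823 - 170038) = -4076167 - 1*(-14254929973/83823) = -4076167 + 14254929973/83823 = -327421616468/83823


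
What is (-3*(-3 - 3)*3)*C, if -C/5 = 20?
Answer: -5400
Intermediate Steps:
C = -100 (C = -5*20 = -100)
(-3*(-3 - 3)*3)*C = -3*(-3 - 3)*3*(-100) = -(-18)*3*(-100) = -3*(-18)*(-100) = 54*(-100) = -5400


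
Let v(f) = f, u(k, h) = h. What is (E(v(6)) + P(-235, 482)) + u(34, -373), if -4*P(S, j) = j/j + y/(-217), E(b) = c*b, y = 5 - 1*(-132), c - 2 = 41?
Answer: -24975/217 ≈ -115.09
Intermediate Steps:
c = 43 (c = 2 + 41 = 43)
y = 137 (y = 5 + 132 = 137)
E(b) = 43*b
P(S, j) = -20/217 (P(S, j) = -(j/j + 137/(-217))/4 = -(1 + 137*(-1/217))/4 = -(1 - 137/217)/4 = -1/4*80/217 = -20/217)
(E(v(6)) + P(-235, 482)) + u(34, -373) = (43*6 - 20/217) - 373 = (258 - 20/217) - 373 = 55966/217 - 373 = -24975/217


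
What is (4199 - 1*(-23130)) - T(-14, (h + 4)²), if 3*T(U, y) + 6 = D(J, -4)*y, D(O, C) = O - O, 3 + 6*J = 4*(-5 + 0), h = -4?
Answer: 27331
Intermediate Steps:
J = -23/6 (J = -½ + (4*(-5 + 0))/6 = -½ + (4*(-5))/6 = -½ + (⅙)*(-20) = -½ - 10/3 = -23/6 ≈ -3.8333)
D(O, C) = 0
T(U, y) = -2 (T(U, y) = -2 + (0*y)/3 = -2 + (⅓)*0 = -2 + 0 = -2)
(4199 - 1*(-23130)) - T(-14, (h + 4)²) = (4199 - 1*(-23130)) - 1*(-2) = (4199 + 23130) + 2 = 27329 + 2 = 27331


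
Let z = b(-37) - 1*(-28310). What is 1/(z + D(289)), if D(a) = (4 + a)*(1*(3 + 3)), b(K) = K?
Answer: 1/30031 ≈ 3.3299e-5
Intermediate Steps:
z = 28273 (z = -37 - 1*(-28310) = -37 + 28310 = 28273)
D(a) = 24 + 6*a (D(a) = (4 + a)*(1*6) = (4 + a)*6 = 24 + 6*a)
1/(z + D(289)) = 1/(28273 + (24 + 6*289)) = 1/(28273 + (24 + 1734)) = 1/(28273 + 1758) = 1/30031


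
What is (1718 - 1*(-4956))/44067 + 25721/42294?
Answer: 471905821/621256566 ≈ 0.75960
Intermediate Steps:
(1718 - 1*(-4956))/44067 + 25721/42294 = (1718 + 4956)*(1/44067) + 25721*(1/42294) = 6674*(1/44067) + 25721/42294 = 6674/44067 + 25721/42294 = 471905821/621256566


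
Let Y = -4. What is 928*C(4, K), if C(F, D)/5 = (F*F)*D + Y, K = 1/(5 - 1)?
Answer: 0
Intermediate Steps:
K = ¼ (K = 1/4 = ¼ ≈ 0.25000)
C(F, D) = -20 + 5*D*F² (C(F, D) = 5*((F*F)*D - 4) = 5*(F²*D - 4) = 5*(D*F² - 4) = 5*(-4 + D*F²) = -20 + 5*D*F²)
928*C(4, K) = 928*(-20 + 5*(¼)*4²) = 928*(-20 + 5*(¼)*16) = 928*(-20 + 20) = 928*0 = 0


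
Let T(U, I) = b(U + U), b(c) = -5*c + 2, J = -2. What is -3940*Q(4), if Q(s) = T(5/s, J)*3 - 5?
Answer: 143810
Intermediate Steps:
b(c) = 2 - 5*c
T(U, I) = 2 - 10*U (T(U, I) = 2 - 5*(U + U) = 2 - 10*U)
Q(s) = 1 - 150/s (Q(s) = (2 - 50/s)*3 - 5 = (6 - 150/s) - 5 = 1 - 150/s)
-3940*Q(4) = -3940*(-150 + 4)/4 = -985*(-146) = -3940*(-73/2) = 143810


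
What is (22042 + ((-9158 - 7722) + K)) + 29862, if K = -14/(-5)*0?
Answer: 35024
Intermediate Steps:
K = 0 (K = -14*(-⅕)*0 = (14/5)*0 = 0)
(22042 + ((-9158 - 7722) + K)) + 29862 = (22042 + ((-9158 - 7722) + 0)) + 29862 = (22042 + (-16880 + 0)) + 29862 = (22042 - 16880) + 29862 = 5162 + 29862 = 35024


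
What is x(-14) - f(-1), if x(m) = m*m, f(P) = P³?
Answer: 197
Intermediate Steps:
x(m) = m²
x(-14) - f(-1) = (-14)² - 1*(-1)³ = 196 - 1*(-1) = 196 + 1 = 197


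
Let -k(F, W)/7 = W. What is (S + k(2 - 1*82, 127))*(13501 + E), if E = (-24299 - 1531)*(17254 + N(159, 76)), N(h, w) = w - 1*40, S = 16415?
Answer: -6933712851674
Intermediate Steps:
N(h, w) = -40 + w (N(h, w) = w - 40 = -40 + w)
E = -446600700 (E = (-24299 - 1531)*(17254 + (-40 + 76)) = -25830*(17254 + 36) = -25830*17290 = -446600700)
k(F, W) = -7*W
(S + k(2 - 1*82, 127))*(13501 + E) = (16415 - 7*127)*(13501 - 446600700) = (16415 - 889)*(-446587199) = 15526*(-446587199) = -6933712851674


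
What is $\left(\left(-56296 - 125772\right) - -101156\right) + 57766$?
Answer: $-23146$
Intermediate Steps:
$\left(\left(-56296 - 125772\right) - -101156\right) + 57766 = \left(\left(-56296 - 125772\right) + 101156\right) + 57766 = \left(-182068 + 101156\right) + 57766 = -80912 + 57766 = -23146$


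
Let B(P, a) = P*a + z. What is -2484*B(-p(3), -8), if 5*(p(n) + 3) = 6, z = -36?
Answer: 625968/5 ≈ 1.2519e+5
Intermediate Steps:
p(n) = -9/5 (p(n) = -3 + (1/5)*6 = -3 + 6/5 = -9/5)
B(P, a) = -36 + P*a (B(P, a) = P*a - 36 = -36 + P*a)
-2484*B(-p(3), -8) = -2484*(-36 - 1*(-9/5)*(-8)) = -2484*(-36 + (9/5)*(-8)) = -2484*(-36 - 72/5) = -2484*(-252/5) = 625968/5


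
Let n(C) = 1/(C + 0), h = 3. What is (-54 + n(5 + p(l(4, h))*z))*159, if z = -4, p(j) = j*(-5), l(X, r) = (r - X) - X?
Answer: -815829/95 ≈ -8587.7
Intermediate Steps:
l(X, r) = r - 2*X
p(j) = -5*j
n(C) = 1/C
(-54 + n(5 + p(l(4, h))*z))*159 = (-54 + 1/(5 - 5*(3 - 2*4)*(-4)))*159 = (-54 + 1/(5 - 5*(3 - 8)*(-4)))*159 = (-54 + 1/(5 - 5*(-5)*(-4)))*159 = (-54 + 1/(5 + 25*(-4)))*159 = (-54 + 1/(5 - 100))*159 = (-54 + 1/(-95))*159 = (-54 - 1/95)*159 = -5131/95*159 = -815829/95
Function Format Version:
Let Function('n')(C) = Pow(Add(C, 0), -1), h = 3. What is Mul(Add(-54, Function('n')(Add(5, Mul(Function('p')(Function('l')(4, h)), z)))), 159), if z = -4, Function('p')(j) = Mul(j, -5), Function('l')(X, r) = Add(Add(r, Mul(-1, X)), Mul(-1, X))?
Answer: Rational(-815829, 95) ≈ -8587.7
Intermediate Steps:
Function('l')(X, r) = Add(r, Mul(-2, X))
Function('p')(j) = Mul(-5, j)
Function('n')(C) = Pow(C, -1)
Mul(Add(-54, Function('n')(Add(5, Mul(Function('p')(Function('l')(4, h)), z)))), 159) = Mul(Add(-54, Pow(Add(5, Mul(Mul(-5, Add(3, Mul(-2, 4))), -4)), -1)), 159) = Mul(Add(-54, Pow(Add(5, Mul(Mul(-5, Add(3, -8)), -4)), -1)), 159) = Mul(Add(-54, Pow(Add(5, Mul(Mul(-5, -5), -4)), -1)), 159) = Mul(Add(-54, Pow(Add(5, Mul(25, -4)), -1)), 159) = Mul(Add(-54, Pow(Add(5, -100), -1)), 159) = Mul(Add(-54, Pow(-95, -1)), 159) = Mul(Add(-54, Rational(-1, 95)), 159) = Mul(Rational(-5131, 95), 159) = Rational(-815829, 95)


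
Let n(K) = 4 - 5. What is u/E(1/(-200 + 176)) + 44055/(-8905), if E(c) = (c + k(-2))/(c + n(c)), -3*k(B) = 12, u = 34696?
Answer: 1543984733/172757 ≈ 8937.3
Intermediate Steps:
n(K) = -1
k(B) = -4 (k(B) = -⅓*12 = -4)
E(c) = (-4 + c)/(-1 + c) (E(c) = (c - 4)/(c - 1) = (-4 + c)/(-1 + c))
u/E(1/(-200 + 176)) + 44055/(-8905) = 34696/(((-4 + 1/(-200 + 176))/(-1 + 1/(-200 + 176)))) + 44055/(-8905) = 34696/(((-4 + 1/(-24))/(-1 + 1/(-24)))) + 44055*(-1/8905) = 34696/(((-4 - 1/24)/(-1 - 1/24))) - 8811/1781 = 34696/((-97/24/(-25/24))) - 8811/1781 = 34696/((-24/25*(-97/24))) - 8811/1781 = 34696/(97/25) - 8811/1781 = 34696*(25/97) - 8811/1781 = 867400/97 - 8811/1781 = 1543984733/172757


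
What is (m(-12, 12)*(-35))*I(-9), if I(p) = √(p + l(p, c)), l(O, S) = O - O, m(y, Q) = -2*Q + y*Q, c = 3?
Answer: 17640*I ≈ 17640.0*I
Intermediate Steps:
m(y, Q) = -2*Q + Q*y
l(O, S) = 0
I(p) = √p (I(p) = √(p + 0) = √p)
(m(-12, 12)*(-35))*I(-9) = ((12*(-2 - 12))*(-35))*√(-9) = ((12*(-14))*(-35))*(3*I) = (-168*(-35))*(3*I) = 5880*(3*I) = 17640*I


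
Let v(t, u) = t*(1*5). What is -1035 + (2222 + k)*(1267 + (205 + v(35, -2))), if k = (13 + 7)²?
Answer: 4317399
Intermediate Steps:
v(t, u) = 5*t (v(t, u) = t*5 = 5*t)
k = 400 (k = 20² = 400)
-1035 + (2222 + k)*(1267 + (205 + v(35, -2))) = -1035 + (2222 + 400)*(1267 + (205 + 5*35)) = -1035 + 2622*(1267 + (205 + 175)) = -1035 + 2622*(1267 + 380) = -1035 + 2622*1647 = -1035 + 4318434 = 4317399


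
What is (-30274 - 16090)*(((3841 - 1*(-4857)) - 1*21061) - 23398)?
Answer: 1658023004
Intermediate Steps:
(-30274 - 16090)*(((3841 - 1*(-4857)) - 1*21061) - 23398) = -46364*(((3841 + 4857) - 21061) - 23398) = -46364*((8698 - 21061) - 23398) = -46364*(-12363 - 23398) = -46364*(-35761) = 1658023004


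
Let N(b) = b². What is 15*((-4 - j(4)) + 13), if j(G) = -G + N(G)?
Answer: -45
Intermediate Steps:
j(G) = G² - G (j(G) = -G + G² = G² - G)
15*((-4 - j(4)) + 13) = 15*((-4 - 4*(-1 + 4)) + 13) = 15*((-4 - 4*3) + 13) = 15*((-4 - 1*12) + 13) = 15*((-4 - 12) + 13) = 15*(-16 + 13) = 15*(-3) = -45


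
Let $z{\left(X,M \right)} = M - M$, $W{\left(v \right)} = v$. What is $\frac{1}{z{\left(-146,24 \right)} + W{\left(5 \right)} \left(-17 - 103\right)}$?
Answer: $- \frac{1}{600} \approx -0.0016667$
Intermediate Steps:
$z{\left(X,M \right)} = 0$
$\frac{1}{z{\left(-146,24 \right)} + W{\left(5 \right)} \left(-17 - 103\right)} = \frac{1}{0 + 5 \left(-17 - 103\right)} = \frac{1}{0 + 5 \left(-120\right)} = \frac{1}{0 - 600} = \frac{1}{-600} = - \frac{1}{600}$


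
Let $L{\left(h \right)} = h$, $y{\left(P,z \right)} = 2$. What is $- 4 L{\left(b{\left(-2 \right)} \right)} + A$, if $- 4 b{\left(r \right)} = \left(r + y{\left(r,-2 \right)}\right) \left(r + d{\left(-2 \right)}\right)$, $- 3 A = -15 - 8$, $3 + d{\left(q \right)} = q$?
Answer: $\frac{23}{3} \approx 7.6667$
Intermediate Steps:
$d{\left(q \right)} = -3 + q$
$A = \frac{23}{3}$ ($A = - \frac{-15 - 8}{3} = \left(- \frac{1}{3}\right) \left(-23\right) = \frac{23}{3} \approx 7.6667$)
$b{\left(r \right)} = - \frac{\left(-5 + r\right) \left(2 + r\right)}{4}$ ($b{\left(r \right)} = - \frac{\left(r + 2\right) \left(r - 5\right)}{4} = - \frac{\left(2 + r\right) \left(r - 5\right)}{4} = - \frac{\left(2 + r\right) \left(-5 + r\right)}{4} = - \frac{\left(-5 + r\right) \left(2 + r\right)}{4}$)
$- 4 L{\left(b{\left(-2 \right)} \right)} + A = - 4 \left(\frac{5}{2} - \frac{\left(-2\right)^{2}}{4} + \frac{3}{4} \left(-2\right)\right) + \frac{23}{3} = - 4 \left(\frac{5}{2} - 1 - \frac{3}{2}\right) + \frac{23}{3} = \left(-4\right) 0 + \frac{23}{3} = 0 + \frac{23}{3} = \frac{23}{3}$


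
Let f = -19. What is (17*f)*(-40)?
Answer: 12920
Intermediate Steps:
(17*f)*(-40) = (17*(-19))*(-40) = -323*(-40) = 12920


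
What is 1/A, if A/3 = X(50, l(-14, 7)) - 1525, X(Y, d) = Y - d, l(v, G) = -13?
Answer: -1/4386 ≈ -0.00022800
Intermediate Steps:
A = -4386 (A = 3*((50 - 1*(-13)) - 1525) = 3*((50 + 13) - 1525) = 3*(63 - 1525) = 3*(-1462) = -4386)
1/A = 1/(-4386) = -1/4386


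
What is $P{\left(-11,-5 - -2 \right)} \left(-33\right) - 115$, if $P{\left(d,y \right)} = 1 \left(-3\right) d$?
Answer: $-1204$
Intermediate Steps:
$P{\left(d,y \right)} = - 3 d$
$P{\left(-11,-5 - -2 \right)} \left(-33\right) - 115 = \left(-3\right) \left(-11\right) \left(-33\right) - 115 = 33 \left(-33\right) - 115 = -1089 - 115 = -1204$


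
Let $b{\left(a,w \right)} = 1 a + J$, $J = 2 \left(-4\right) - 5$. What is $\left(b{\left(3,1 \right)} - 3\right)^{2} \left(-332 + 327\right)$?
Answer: $-845$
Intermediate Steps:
$J = -13$ ($J = -8 - 5 = -13$)
$b{\left(a,w \right)} = -13 + a$ ($b{\left(a,w \right)} = 1 a - 13 = a - 13 = -13 + a$)
$\left(b{\left(3,1 \right)} - 3\right)^{2} \left(-332 + 327\right) = \left(\left(-13 + 3\right) - 3\right)^{2} \left(-332 + 327\right) = \left(-10 - 3\right)^{2} \left(-5\right) = \left(-13\right)^{2} \left(-5\right) = 169 \left(-5\right) = -845$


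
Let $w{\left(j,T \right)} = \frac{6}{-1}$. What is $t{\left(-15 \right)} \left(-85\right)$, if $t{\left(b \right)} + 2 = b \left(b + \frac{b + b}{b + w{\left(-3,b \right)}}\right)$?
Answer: $- \frac{119935}{7} \approx -17134.0$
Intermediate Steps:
$w{\left(j,T \right)} = -6$ ($w{\left(j,T \right)} = 6 \left(-1\right) = -6$)
$t{\left(b \right)} = -2 + b \left(b + \frac{2 b}{-6 + b}\right)$ ($t{\left(b \right)} = -2 + b \left(b + \frac{b + b}{b - 6}\right) = -2 + b \left(b + \frac{2 b}{-6 + b}\right)$)
$t{\left(-15 \right)} \left(-85\right) = \frac{12 + \left(-15\right)^{3} - 4 \left(-15\right)^{2} - -30}{-6 - 15} \left(-85\right) = \frac{12 - 3375 - 900 + 30}{-21} \left(-85\right) = - \frac{12 - 3375 - 900 + 30}{21} \left(-85\right) = \left(- \frac{1}{21}\right) \left(-4233\right) \left(-85\right) = \frac{1411}{7} \left(-85\right) = - \frac{119935}{7}$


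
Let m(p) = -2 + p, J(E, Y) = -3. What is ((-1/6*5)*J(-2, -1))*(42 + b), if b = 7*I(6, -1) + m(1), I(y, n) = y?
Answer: 415/2 ≈ 207.50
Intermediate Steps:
b = 41 (b = 7*6 + (-2 + 1) = 42 - 1 = 41)
((-1/6*5)*J(-2, -1))*(42 + b) = ((-1/6*5)*(-3))*(42 + 41) = ((-1*⅙*5)*(-3))*83 = (-⅙*5*(-3))*83 = -⅚*(-3)*83 = (5/2)*83 = 415/2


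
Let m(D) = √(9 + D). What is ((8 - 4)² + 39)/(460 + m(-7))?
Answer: 12650/105799 - 55*√2/211598 ≈ 0.11920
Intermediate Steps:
((8 - 4)² + 39)/(460 + m(-7)) = ((8 - 4)² + 39)/(460 + √(9 - 7)) = (4² + 39)/(460 + √2) = (16 + 39)/(460 + √2) = 55/(460 + √2)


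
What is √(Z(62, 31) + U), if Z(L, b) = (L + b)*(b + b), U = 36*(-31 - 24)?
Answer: √3786 ≈ 61.530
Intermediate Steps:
U = -1980 (U = 36*(-55) = -1980)
Z(L, b) = 2*b*(L + b) (Z(L, b) = (L + b)*(2*b) = 2*b*(L + b))
√(Z(62, 31) + U) = √(2*31*(62 + 31) - 1980) = √(2*31*93 - 1980) = √(5766 - 1980) = √3786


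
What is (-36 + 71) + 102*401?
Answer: 40937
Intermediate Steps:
(-36 + 71) + 102*401 = 35 + 40902 = 40937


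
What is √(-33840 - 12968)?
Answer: 2*I*√11702 ≈ 216.35*I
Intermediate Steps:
√(-33840 - 12968) = √(-46808) = 2*I*√11702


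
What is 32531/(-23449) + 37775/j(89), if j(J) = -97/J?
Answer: -78838107282/2274553 ≈ -34661.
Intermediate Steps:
32531/(-23449) + 37775/j(89) = 32531/(-23449) + 37775/((-97/89)) = 32531*(-1/23449) + 37775/((-97*1/89)) = -32531/23449 + 37775/(-97/89) = -32531/23449 + 37775*(-89/97) = -32531/23449 - 3361975/97 = -78838107282/2274553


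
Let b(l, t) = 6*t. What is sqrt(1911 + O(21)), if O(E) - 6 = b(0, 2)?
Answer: sqrt(1929) ≈ 43.920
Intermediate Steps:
O(E) = 18 (O(E) = 6 + 6*2 = 6 + 12 = 18)
sqrt(1911 + O(21)) = sqrt(1911 + 18) = sqrt(1929)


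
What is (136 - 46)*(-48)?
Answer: -4320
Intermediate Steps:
(136 - 46)*(-48) = 90*(-48) = -4320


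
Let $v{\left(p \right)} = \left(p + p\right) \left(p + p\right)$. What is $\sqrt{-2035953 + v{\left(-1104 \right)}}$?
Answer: $3 \sqrt{315479} \approx 1685.0$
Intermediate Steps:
$v{\left(p \right)} = 4 p^{2}$ ($v{\left(p \right)} = 2 p 2 p = 4 p^{2}$)
$\sqrt{-2035953 + v{\left(-1104 \right)}} = \sqrt{-2035953 + 4 \left(-1104\right)^{2}} = \sqrt{-2035953 + 4 \cdot 1218816} = \sqrt{-2035953 + 4875264} = \sqrt{2839311} = 3 \sqrt{315479}$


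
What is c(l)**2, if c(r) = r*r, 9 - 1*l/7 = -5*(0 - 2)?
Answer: 2401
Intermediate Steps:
l = -7 (l = 63 - (-35)*(0 - 2) = 63 - (-35)*(-2) = 63 - 7*10 = 63 - 70 = -7)
c(r) = r**2
c(l)**2 = ((-7)**2)**2 = 49**2 = 2401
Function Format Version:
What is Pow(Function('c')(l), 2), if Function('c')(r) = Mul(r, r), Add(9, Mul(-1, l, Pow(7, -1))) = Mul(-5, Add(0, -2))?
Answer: 2401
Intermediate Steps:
l = -7 (l = Add(63, Mul(-7, Mul(-5, Add(0, -2)))) = Add(63, Mul(-7, Mul(-5, -2))) = Add(63, Mul(-7, 10)) = Add(63, -70) = -7)
Function('c')(r) = Pow(r, 2)
Pow(Function('c')(l), 2) = Pow(Pow(-7, 2), 2) = Pow(49, 2) = 2401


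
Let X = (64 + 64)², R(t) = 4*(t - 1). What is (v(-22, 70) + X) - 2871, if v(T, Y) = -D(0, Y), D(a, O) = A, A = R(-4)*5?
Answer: 13613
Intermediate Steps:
R(t) = -4 + 4*t (R(t) = 4*(-1 + t) = -4 + 4*t)
A = -100 (A = (-4 + 4*(-4))*5 = (-4 - 16)*5 = -20*5 = -100)
D(a, O) = -100
X = 16384 (X = 128² = 16384)
v(T, Y) = 100 (v(T, Y) = -1*(-100) = 100)
(v(-22, 70) + X) - 2871 = (100 + 16384) - 2871 = 16484 - 2871 = 13613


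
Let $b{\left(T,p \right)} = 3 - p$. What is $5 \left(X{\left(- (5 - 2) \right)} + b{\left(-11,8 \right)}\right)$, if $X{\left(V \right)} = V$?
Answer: $-40$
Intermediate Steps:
$5 \left(X{\left(- (5 - 2) \right)} + b{\left(-11,8 \right)}\right) = 5 \left(- (5 - 2) + \left(3 - 8\right)\right) = 5 \left(\left(-1\right) 3 + \left(3 - 8\right)\right) = 5 \left(-3 - 5\right) = 5 \left(-8\right) = -40$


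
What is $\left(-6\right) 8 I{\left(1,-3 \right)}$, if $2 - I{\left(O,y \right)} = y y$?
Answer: $336$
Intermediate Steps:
$I{\left(O,y \right)} = 2 - y^{2}$ ($I{\left(O,y \right)} = 2 - y y = 2 - y^{2}$)
$\left(-6\right) 8 I{\left(1,-3 \right)} = \left(-6\right) 8 \left(2 - \left(-3\right)^{2}\right) = - 48 \left(2 - 9\right) = \left(-48\right) \left(-7\right) = 336$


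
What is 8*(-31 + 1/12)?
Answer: -742/3 ≈ -247.33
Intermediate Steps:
8*(-31 + 1/12) = 8*(-371/12) = -742/3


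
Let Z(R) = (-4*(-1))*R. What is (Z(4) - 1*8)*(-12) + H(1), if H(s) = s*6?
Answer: -90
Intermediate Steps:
H(s) = 6*s
Z(R) = 4*R
(Z(4) - 1*8)*(-12) + H(1) = (4*4 - 1*8)*(-12) + 6*1 = (16 - 8)*(-12) + 6 = 8*(-12) + 6 = -96 + 6 = -90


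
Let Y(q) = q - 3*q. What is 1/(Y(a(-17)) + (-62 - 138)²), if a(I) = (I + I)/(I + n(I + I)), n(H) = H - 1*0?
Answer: 3/119996 ≈ 2.5001e-5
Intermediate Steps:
n(H) = H (n(H) = H + 0 = H)
a(I) = ⅔ (a(I) = (I + I)/(I + (I + I)) = (2*I)/(I + 2*I) = (2*I)/((3*I)) = (2*I)*(1/(3*I)) = ⅔)
Y(q) = -2*q
1/(Y(a(-17)) + (-62 - 138)²) = 1/(-2*⅔ + (-62 - 138)²) = 1/(-4/3 + (-200)²) = 1/(-4/3 + 40000) = 1/(119996/3) = 3/119996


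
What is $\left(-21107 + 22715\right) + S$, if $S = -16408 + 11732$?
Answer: $-3068$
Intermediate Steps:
$S = -4676$
$\left(-21107 + 22715\right) + S = \left(-21107 + 22715\right) - 4676 = 1608 - 4676 = -3068$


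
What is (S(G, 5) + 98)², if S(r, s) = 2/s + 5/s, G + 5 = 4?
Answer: 247009/25 ≈ 9880.4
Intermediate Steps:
G = -1 (G = -5 + 4 = -1)
S(r, s) = 7/s
(S(G, 5) + 98)² = (7/5 + 98)² = (497/5)² = 247009/25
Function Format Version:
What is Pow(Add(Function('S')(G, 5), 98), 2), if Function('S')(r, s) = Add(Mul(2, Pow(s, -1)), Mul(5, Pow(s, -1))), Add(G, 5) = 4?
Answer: Rational(247009, 25) ≈ 9880.4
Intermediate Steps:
G = -1 (G = Add(-5, 4) = -1)
Function('S')(r, s) = Mul(7, Pow(s, -1))
Pow(Add(Function('S')(G, 5), 98), 2) = Pow(Add(Mul(7, Pow(5, -1)), 98), 2) = Pow(Add(Mul(7, Rational(1, 5)), 98), 2) = Pow(Add(Rational(7, 5), 98), 2) = Pow(Rational(497, 5), 2) = Rational(247009, 25)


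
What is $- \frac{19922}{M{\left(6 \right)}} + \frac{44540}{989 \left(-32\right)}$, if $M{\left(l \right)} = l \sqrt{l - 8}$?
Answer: $- \frac{11135}{7912} + \frac{9961 i \sqrt{2}}{6} \approx -1.4074 + 2347.8 i$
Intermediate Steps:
$M{\left(l \right)} = l \sqrt{-8 + l}$
$- \frac{19922}{M{\left(6 \right)}} + \frac{44540}{989 \left(-32\right)} = - \frac{19922}{6 \sqrt{-8 + 6}} + \frac{44540}{989 \left(-32\right)} = - \frac{19922}{6 \sqrt{-2}} + \frac{44540}{-31648} = - \frac{19922}{6 i \sqrt{2}} + 44540 \left(- \frac{1}{31648}\right) = - \frac{19922}{6 i \sqrt{2}} - \frac{11135}{7912} = - 19922 \left(- \frac{i \sqrt{2}}{12}\right) - \frac{11135}{7912} = \frac{9961 i \sqrt{2}}{6} - \frac{11135}{7912} = - \frac{11135}{7912} + \frac{9961 i \sqrt{2}}{6}$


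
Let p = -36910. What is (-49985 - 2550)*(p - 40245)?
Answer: 4053337925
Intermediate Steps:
(-49985 - 2550)*(p - 40245) = (-49985 - 2550)*(-36910 - 40245) = -52535*(-77155) = 4053337925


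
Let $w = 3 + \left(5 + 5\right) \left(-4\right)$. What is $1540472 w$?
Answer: $-56997464$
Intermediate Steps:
$w = -37$ ($w = 3 + 10 \left(-4\right) = 3 - 40 = -37$)
$1540472 w = 1540472 \left(-37\right) = -56997464$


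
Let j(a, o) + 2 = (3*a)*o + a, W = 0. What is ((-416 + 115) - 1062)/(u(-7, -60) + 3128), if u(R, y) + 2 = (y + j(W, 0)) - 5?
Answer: -1363/3059 ≈ -0.44557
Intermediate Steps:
j(a, o) = -2 + a + 3*a*o (j(a, o) = -2 + ((3*a)*o + a) = -2 + (3*a*o + a) = -2 + (a + 3*a*o) = -2 + a + 3*a*o)
u(R, y) = -9 + y (u(R, y) = -2 + ((y + (-2 + 0 + 3*0*0)) - 5) = -2 + ((y + (-2 + 0 + 0)) - 5) = -2 + ((y - 2) - 5) = -2 + ((-2 + y) - 5) = -2 + (-7 + y) = -9 + y)
((-416 + 115) - 1062)/(u(-7, -60) + 3128) = ((-416 + 115) - 1062)/((-9 - 60) + 3128) = (-301 - 1062)/(-69 + 3128) = -1363/3059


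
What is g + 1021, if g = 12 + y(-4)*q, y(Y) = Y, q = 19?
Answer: 957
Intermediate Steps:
g = -64 (g = 12 - 4*19 = 12 - 76 = -64)
g + 1021 = -64 + 1021 = 957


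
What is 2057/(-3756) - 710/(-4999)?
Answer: -7616183/18776244 ≈ -0.40563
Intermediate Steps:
2057/(-3756) - 710/(-4999) = 2057*(-1/3756) - 710*(-1/4999) = -2057/3756 + 710/4999 = -7616183/18776244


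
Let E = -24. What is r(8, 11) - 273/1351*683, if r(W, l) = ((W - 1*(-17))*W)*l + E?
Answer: 393331/193 ≈ 2038.0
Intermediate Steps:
r(W, l) = -24 + W*l*(17 + W) (r(W, l) = ((W - 1*(-17))*W)*l - 24 = ((W + 17)*W)*l - 24 = ((17 + W)*W)*l - 24 = (W*(17 + W))*l - 24 = W*l*(17 + W) - 24 = -24 + W*l*(17 + W))
r(8, 11) - 273/1351*683 = (-24 + 11*8² + 17*8*11) - 273/1351*683 = (-24 + 11*64 + 1496) - 273*1/1351*683 = (-24 + 704 + 1496) - 39/193*683 = 2176 - 26637/193 = 393331/193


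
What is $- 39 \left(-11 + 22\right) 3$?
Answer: $-1287$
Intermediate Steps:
$- 39 \left(-11 + 22\right) 3 = - 39 \cdot 11 \cdot 3 = \left(-39\right) 33 = -1287$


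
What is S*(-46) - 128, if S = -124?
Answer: 5576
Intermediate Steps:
S*(-46) - 128 = -124*(-46) - 128 = 5704 - 128 = 5576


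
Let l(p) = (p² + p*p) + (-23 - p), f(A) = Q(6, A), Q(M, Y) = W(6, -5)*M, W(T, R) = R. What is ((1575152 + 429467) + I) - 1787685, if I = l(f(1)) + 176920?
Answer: 395661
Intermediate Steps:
Q(M, Y) = -5*M
f(A) = -30 (f(A) = -5*6 = -30)
l(p) = -23 - p + 2*p² (l(p) = (p² + p²) + (-23 - p) = 2*p² + (-23 - p) = -23 - p + 2*p²)
I = 178727 (I = (-23 - 1*(-30) + 2*(-30)²) + 176920 = (-23 + 30 + 2*900) + 176920 = (-23 + 30 + 1800) + 176920 = 1807 + 176920 = 178727)
((1575152 + 429467) + I) - 1787685 = ((1575152 + 429467) + 178727) - 1787685 = (2004619 + 178727) - 1787685 = 2183346 - 1787685 = 395661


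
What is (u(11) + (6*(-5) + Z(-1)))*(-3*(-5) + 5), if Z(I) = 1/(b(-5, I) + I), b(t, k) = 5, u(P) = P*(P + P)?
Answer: 4245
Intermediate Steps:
u(P) = 2*P**2 (u(P) = P*(2*P) = 2*P**2)
Z(I) = 1/(5 + I)
(u(11) + (6*(-5) + Z(-1)))*(-3*(-5) + 5) = (2*11**2 + (6*(-5) + 1/(5 - 1)))*(-3*(-5) + 5) = (2*121 + (-30 + 1/4))*(15 + 5) = (242 + (-30 + 1/4))*20 = (242 - 119/4)*20 = (849/4)*20 = 4245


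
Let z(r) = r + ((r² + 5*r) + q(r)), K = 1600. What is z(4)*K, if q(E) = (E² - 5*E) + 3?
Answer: 62400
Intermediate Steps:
q(E) = 3 + E² - 5*E
z(r) = 3 + r + 2*r² (z(r) = r + ((r² + 5*r) + (3 + r² - 5*r)) = r + (3 + 2*r²) = 3 + r + 2*r²)
z(4)*K = (3 + 4 + 2*4²)*1600 = (3 + 4 + 2*16)*1600 = (3 + 4 + 32)*1600 = 39*1600 = 62400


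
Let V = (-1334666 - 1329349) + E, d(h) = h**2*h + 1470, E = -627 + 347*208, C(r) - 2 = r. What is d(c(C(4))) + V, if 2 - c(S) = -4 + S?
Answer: -2590996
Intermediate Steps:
C(r) = 2 + r
E = 71549 (E = -627 + 72176 = 71549)
c(S) = 6 - S (c(S) = 2 - (-4 + S) = 2 + (4 - S) = 6 - S)
d(h) = 1470 + h**3 (d(h) = h**3 + 1470 = 1470 + h**3)
V = -2592466 (V = (-1334666 - 1329349) + 71549 = -2664015 + 71549 = -2592466)
d(c(C(4))) + V = (1470 + (6 - (2 + 4))**3) - 2592466 = (1470 + (6 - 1*6)**3) - 2592466 = (1470 + (6 - 6)**3) - 2592466 = (1470 + 0**3) - 2592466 = (1470 + 0) - 2592466 = 1470 - 2592466 = -2590996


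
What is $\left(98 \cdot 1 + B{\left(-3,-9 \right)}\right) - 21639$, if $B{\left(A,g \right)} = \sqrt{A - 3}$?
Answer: $-21541 + i \sqrt{6} \approx -21541.0 + 2.4495 i$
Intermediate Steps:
$B{\left(A,g \right)} = \sqrt{-3 + A}$
$\left(98 \cdot 1 + B{\left(-3,-9 \right)}\right) - 21639 = \left(98 \cdot 1 + \sqrt{-3 - 3}\right) - 21639 = \left(98 + \sqrt{-6}\right) - 21639 = \left(98 + i \sqrt{6}\right) - 21639 = -21541 + i \sqrt{6}$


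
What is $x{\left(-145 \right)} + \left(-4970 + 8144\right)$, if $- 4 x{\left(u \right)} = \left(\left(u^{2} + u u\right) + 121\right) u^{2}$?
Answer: $- \frac{886632579}{4} \approx -2.2166 \cdot 10^{8}$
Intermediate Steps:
$x{\left(u \right)} = - \frac{u^{2} \left(121 + 2 u^{2}\right)}{4}$ ($x{\left(u \right)} = - \frac{\left(\left(u^{2} + u u\right) + 121\right) u^{2}}{4} = - \frac{\left(\left(u^{2} + u^{2}\right) + 121\right) u^{2}}{4} = - \frac{\left(2 u^{2} + 121\right) u^{2}}{4} = - \frac{\left(121 + 2 u^{2}\right) u^{2}}{4} = - \frac{u^{2} \left(121 + 2 u^{2}\right)}{4}$)
$x{\left(-145 \right)} + \left(-4970 + 8144\right) = \frac{\left(-145\right)^{2} \left(-121 - 2 \left(-145\right)^{2}\right)}{4} + \left(-4970 + 8144\right) = \frac{1}{4} \cdot 21025 \left(-121 - 42050\right) + 3174 = \frac{1}{4} \cdot 21025 \left(-42171\right) + 3174 = - \frac{886645275}{4} + 3174 = - \frac{886632579}{4}$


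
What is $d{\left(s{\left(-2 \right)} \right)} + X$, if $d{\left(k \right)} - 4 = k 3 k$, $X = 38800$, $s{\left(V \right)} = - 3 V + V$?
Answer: $38852$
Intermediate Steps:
$s{\left(V \right)} = - 2 V$
$d{\left(k \right)} = 4 + 3 k^{2}$ ($d{\left(k \right)} = 4 + k 3 k = 4 + 3 k k = 4 + 3 k^{2}$)
$d{\left(s{\left(-2 \right)} \right)} + X = \left(4 + 3 \left(\left(-2\right) \left(-2\right)\right)^{2}\right) + 38800 = \left(4 + 3 \cdot 4^{2}\right) + 38800 = \left(4 + 3 \cdot 16\right) + 38800 = \left(4 + 48\right) + 38800 = 52 + 38800 = 38852$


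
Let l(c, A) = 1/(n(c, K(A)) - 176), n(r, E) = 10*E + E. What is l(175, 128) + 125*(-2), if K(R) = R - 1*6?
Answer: -291499/1166 ≈ -250.00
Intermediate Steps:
K(R) = -6 + R (K(R) = R - 6 = -6 + R)
n(r, E) = 11*E
l(c, A) = 1/(-242 + 11*A) (l(c, A) = 1/(11*(-6 + A) - 176) = 1/((-66 + 11*A) - 176) = 1/(-242 + 11*A))
l(175, 128) + 125*(-2) = 1/(11*(-22 + 128)) + 125*(-2) = (1/11)/106 - 250 = (1/11)*(1/106) - 250 = 1/1166 - 250 = -291499/1166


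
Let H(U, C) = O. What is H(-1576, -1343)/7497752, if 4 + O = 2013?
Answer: 49/182872 ≈ 0.00026795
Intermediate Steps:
O = 2009 (O = -4 + 2013 = 2009)
H(U, C) = 2009
H(-1576, -1343)/7497752 = 2009/7497752 = 2009*(1/7497752) = 49/182872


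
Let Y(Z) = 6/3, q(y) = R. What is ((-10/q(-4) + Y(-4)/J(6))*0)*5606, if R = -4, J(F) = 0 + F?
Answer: 0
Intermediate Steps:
J(F) = F
q(y) = -4
Y(Z) = 2 (Y(Z) = 6*(⅓) = 2)
((-10/q(-4) + Y(-4)/J(6))*0)*5606 = ((-10/(-4) + 2/6)*0)*5606 = ((-10*(-¼) + 2*(⅙))*0)*5606 = ((5/2 + ⅓)*0)*5606 = ((17/6)*0)*5606 = 0*5606 = 0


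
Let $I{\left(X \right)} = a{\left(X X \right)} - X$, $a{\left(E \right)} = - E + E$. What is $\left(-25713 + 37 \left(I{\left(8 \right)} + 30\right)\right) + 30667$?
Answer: $5768$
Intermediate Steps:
$a{\left(E \right)} = 0$
$I{\left(X \right)} = - X$ ($I{\left(X \right)} = 0 - X = - X$)
$\left(-25713 + 37 \left(I{\left(8 \right)} + 30\right)\right) + 30667 = \left(-25713 + 37 \left(\left(-1\right) 8 + 30\right)\right) + 30667 = \left(-25713 + 37 \left(-8 + 30\right)\right) + 30667 = \left(-25713 + 37 \cdot 22\right) + 30667 = \left(-25713 + 814\right) + 30667 = -24899 + 30667 = 5768$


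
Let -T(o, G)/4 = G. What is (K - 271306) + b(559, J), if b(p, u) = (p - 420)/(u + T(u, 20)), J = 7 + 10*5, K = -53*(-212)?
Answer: -5981749/23 ≈ -2.6008e+5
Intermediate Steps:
K = 11236
T(o, G) = -4*G
J = 57 (J = 7 + 50 = 57)
b(p, u) = (-420 + p)/(-80 + u) (b(p, u) = (p - 420)/(u - 4*20) = (-420 + p)/(u - 80) = (-420 + p)/(-80 + u))
(K - 271306) + b(559, J) = (11236 - 271306) + (-420 + 559)/(-80 + 57) = -260070 + 139/(-23) = -260070 - 1/23*139 = -260070 - 139/23 = -5981749/23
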